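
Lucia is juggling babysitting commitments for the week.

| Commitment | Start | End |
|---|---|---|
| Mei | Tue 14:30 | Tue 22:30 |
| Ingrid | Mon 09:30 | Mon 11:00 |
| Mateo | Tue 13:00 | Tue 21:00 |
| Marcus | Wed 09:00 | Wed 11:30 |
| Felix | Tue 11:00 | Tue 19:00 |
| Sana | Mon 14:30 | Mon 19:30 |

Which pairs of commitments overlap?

Sorted by start: Ingrid, Sana, Felix, Mateo, Mei, Marcus.
Sana starts after Ingrid ends — done with Ingrid.
Felix starts after Sana ends — done with Sana.
Mateo starts before Felix ends → Felix and Mateo overlap.
Mei starts before Felix ends → Felix and Mei overlap.
Marcus starts after Felix ends.
Mei starts before Mateo ends → Mateo and Mei overlap.
Marcus starts after Mateo ends.
Marcus starts after Mei ends.

Felix & Mateo, Felix & Mei, Mateo & Mei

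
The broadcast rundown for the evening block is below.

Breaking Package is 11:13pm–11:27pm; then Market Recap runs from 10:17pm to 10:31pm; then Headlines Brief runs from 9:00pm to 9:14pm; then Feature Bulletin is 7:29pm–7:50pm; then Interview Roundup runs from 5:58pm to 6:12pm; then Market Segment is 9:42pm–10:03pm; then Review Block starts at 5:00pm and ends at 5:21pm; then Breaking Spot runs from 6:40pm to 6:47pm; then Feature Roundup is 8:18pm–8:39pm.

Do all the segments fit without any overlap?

Sorted by start: Review Block, Interview Roundup, Breaking Spot, Feature Bulletin, Feature Roundup, Headlines Brief, Market Segment, Market Recap, Breaking Package.
Interview Roundup starts after Review Block ends, so nothing later overlaps Review Block either.
Breaking Spot starts after Interview Roundup ends, so nothing later overlaps Interview Roundup either.
Feature Bulletin starts after Breaking Spot ends, so nothing later overlaps Breaking Spot either.
Feature Roundup starts after Feature Bulletin ends, so nothing later overlaps Feature Bulletin either.
Headlines Brief starts after Feature Roundup ends, so nothing later overlaps Feature Roundup either.
Market Segment starts after Headlines Brief ends, so nothing later overlaps Headlines Brief either.
Market Recap starts after Market Segment ends, so nothing later overlaps Market Segment either.
Breaking Package starts after Market Recap ends.
Every pair is clear; the schedule has no overlaps.

Yes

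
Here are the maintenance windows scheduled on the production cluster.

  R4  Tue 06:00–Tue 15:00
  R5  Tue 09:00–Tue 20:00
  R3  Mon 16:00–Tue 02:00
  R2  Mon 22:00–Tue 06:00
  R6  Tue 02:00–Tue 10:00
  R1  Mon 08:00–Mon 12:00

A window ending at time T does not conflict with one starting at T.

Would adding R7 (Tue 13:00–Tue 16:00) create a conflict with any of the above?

R1: ends Mon 12:00 at or before R7 starts Tue 13:00 → clear.
R3: ends Tue 02:00 at or before R7 starts Tue 13:00 → clear.
R2: ends Tue 06:00 at or before R7 starts Tue 13:00 → clear.
R6: ends Tue 10:00 at or before R7 starts Tue 13:00 → clear.
R4: starts Tue 06:00 before R7 ends Tue 16:00, and ends Tue 15:00 after R7 starts Tue 13:00 → overlap.
R5: starts Tue 09:00 before R7 ends Tue 16:00, and ends Tue 20:00 after R7 starts Tue 13:00 → overlap.
R7 overlaps R4, R5.

Yes — it overlaps R4, R5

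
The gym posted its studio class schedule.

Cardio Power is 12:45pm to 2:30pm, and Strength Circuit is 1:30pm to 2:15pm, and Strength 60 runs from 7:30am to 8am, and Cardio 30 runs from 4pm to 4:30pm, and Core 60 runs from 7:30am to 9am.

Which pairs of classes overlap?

Cardio Power & Strength Circuit, Core 60 & Strength 60

Sorted by start: Strength 60, Core 60, Cardio Power, Strength Circuit, Cardio 30.
Core 60 starts before Strength 60 ends → Strength 60 and Core 60 overlap.
Cardio Power starts after Strength 60 ends, so nothing later overlaps Strength 60 either.
Cardio Power starts after Core 60 ends, so nothing later overlaps Core 60 either.
Strength Circuit starts before Cardio Power ends → Cardio Power and Strength Circuit overlap.
Cardio 30 starts after Cardio Power ends.
Cardio 30 starts after Strength Circuit ends.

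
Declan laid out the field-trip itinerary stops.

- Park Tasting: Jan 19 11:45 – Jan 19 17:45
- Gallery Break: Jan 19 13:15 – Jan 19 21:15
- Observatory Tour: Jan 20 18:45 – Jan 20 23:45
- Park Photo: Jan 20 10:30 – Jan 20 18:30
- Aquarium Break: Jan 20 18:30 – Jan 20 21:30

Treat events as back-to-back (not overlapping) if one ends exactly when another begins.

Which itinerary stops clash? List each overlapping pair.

Aquarium Break & Observatory Tour, Gallery Break & Park Tasting

Sorted by start: Park Tasting, Gallery Break, Park Photo, Aquarium Break, Observatory Tour.
Gallery Break starts before Park Tasting ends → Park Tasting and Gallery Break overlap.
Park Photo starts after Park Tasting ends — done with Park Tasting.
Park Photo starts after Gallery Break ends — done with Gallery Break.
Aquarium Break starts exactly when Park Photo ends (back-to-back, no overlap) — done with Park Photo.
Observatory Tour starts before Aquarium Break ends → Aquarium Break and Observatory Tour overlap.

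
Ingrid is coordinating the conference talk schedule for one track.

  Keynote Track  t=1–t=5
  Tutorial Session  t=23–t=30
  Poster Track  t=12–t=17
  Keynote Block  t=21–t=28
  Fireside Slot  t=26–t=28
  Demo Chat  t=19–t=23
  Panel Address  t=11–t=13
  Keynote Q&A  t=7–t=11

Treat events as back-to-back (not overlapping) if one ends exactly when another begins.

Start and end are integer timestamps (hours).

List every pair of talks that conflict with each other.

Demo Chat & Keynote Block, Fireside Slot & Keynote Block, Fireside Slot & Tutorial Session, Keynote Block & Tutorial Session, Panel Address & Poster Track

Two intervals overlap when each starts before the other ends.
Sorted by start: Keynote Track, Keynote Q&A, Panel Address, Poster Track, Demo Chat, Keynote Block, Tutorial Session, Fireside Slot.
Keynote Q&A starts after Keynote Track ends, so nothing later overlaps Keynote Track either.
Panel Address starts exactly when Keynote Q&A ends (back-to-back, no overlap), so nothing later overlaps Keynote Q&A either.
Poster Track starts before Panel Address ends → Panel Address and Poster Track overlap.
Demo Chat starts after Panel Address ends, so nothing later overlaps Panel Address either.
Demo Chat starts after Poster Track ends, so nothing later overlaps Poster Track either.
Keynote Block starts before Demo Chat ends → Demo Chat and Keynote Block overlap.
Tutorial Session starts exactly when Demo Chat ends (back-to-back, no overlap), so nothing later overlaps Demo Chat either.
Tutorial Session starts before Keynote Block ends → Keynote Block and Tutorial Session overlap.
Fireside Slot starts before Keynote Block ends → Keynote Block and Fireside Slot overlap.
Fireside Slot starts before Tutorial Session ends → Tutorial Session and Fireside Slot overlap.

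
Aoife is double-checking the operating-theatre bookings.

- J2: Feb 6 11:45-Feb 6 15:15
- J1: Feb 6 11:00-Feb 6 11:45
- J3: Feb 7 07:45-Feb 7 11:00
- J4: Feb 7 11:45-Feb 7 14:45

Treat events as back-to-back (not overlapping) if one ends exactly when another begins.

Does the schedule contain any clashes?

Two intervals overlap when each starts before the other ends.
Sorted by start: J1, J2, J3, J4.
J2 starts exactly when J1 ends (back-to-back, no overlap); J1 is clear from here.
J3 starts after J2 ends; J2 is clear from here.
J4 starts after J3 ends.
Every pair is clear; the schedule has no overlaps.

No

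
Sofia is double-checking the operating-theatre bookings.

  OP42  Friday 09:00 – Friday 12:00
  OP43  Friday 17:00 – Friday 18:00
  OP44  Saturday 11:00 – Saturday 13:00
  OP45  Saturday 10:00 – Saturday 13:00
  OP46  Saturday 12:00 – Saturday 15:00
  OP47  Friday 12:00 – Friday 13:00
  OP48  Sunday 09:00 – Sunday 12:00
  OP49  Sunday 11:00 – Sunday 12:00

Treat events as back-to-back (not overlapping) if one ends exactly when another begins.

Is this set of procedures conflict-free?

No

Check each pair: they overlap iff neither finishes before the other starts.
Sorted by start: OP42, OP47, OP43, OP45, OP44, OP46, OP48, OP49.
OP47 starts exactly when OP42 ends (back-to-back, no overlap) — done with OP42.
OP43 starts after OP47 ends — done with OP47.
OP45 starts after OP43 ends — done with OP43.
OP44 starts before OP45 ends → OP45 and OP44 overlap.
That's a conflict, so the schedule is not conflict-free.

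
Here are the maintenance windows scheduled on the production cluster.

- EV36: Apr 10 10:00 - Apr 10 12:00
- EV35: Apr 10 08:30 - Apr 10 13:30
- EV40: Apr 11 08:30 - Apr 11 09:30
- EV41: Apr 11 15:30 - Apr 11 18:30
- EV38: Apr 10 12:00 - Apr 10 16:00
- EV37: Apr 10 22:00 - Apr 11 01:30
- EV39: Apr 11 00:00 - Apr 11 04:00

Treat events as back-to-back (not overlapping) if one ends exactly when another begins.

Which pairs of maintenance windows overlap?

Two intervals overlap when each starts before the other ends.
Sorted by start: EV35, EV36, EV38, EV37, EV39, EV40, EV41.
EV36 starts before EV35 ends → EV35 and EV36 overlap.
EV38 starts before EV35 ends → EV35 and EV38 overlap.
EV37 starts after EV35 ends, so nothing later overlaps EV35 either.
EV38 starts exactly when EV36 ends (back-to-back, no overlap), so nothing later overlaps EV36 either.
EV37 starts after EV38 ends, so nothing later overlaps EV38 either.
EV39 starts before EV37 ends → EV37 and EV39 overlap.
EV40 starts after EV37 ends, so nothing later overlaps EV37 either.
EV40 starts after EV39 ends, so nothing later overlaps EV39 either.
EV41 starts after EV40 ends.

EV35 & EV36, EV35 & EV38, EV37 & EV39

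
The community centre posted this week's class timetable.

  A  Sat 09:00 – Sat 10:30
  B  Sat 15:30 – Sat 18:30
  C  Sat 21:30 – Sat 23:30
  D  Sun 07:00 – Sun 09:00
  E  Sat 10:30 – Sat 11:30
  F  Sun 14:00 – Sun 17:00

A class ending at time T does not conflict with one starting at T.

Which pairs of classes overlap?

Check each pair: they overlap iff neither finishes before the other starts.
Sorted by start: A, E, B, C, D, F.
E starts exactly when A ends (back-to-back, no overlap), so nothing later overlaps A either.
B starts after E ends, so nothing later overlaps E either.
C starts after B ends, so nothing later overlaps B either.
D starts after C ends, so nothing later overlaps C either.
F starts after D ends.

no conflicts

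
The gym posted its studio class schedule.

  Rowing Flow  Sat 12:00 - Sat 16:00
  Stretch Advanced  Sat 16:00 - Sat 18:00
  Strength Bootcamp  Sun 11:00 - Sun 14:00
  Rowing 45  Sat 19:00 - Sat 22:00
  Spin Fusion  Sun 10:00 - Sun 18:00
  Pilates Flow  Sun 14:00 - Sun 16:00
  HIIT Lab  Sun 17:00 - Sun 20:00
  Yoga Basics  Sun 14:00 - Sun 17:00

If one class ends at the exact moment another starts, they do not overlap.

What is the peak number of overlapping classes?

3

Walk through starts and ends in time order (an end at T is processed before a start at T):
Sat 12:00 start Rowing Flow → 1
Sat 16:00 end Rowing Flow → 0
Sat 16:00 start Stretch Advanced → 1
Sat 18:00 end Stretch Advanced → 0
Sat 19:00 start Rowing 45 → 1
Sat 22:00 end Rowing 45 → 0
Sun 10:00 start Spin Fusion → 1
Sun 11:00 start Strength Bootcamp → 2
Sun 14:00 end Strength Bootcamp → 1
Sun 14:00 start Pilates Flow → 2
Sun 14:00 start Yoga Basics → 3
Sun 16:00 end Pilates Flow → 2
Sun 17:00 end Yoga Basics → 1
Sun 17:00 start HIIT Lab → 2
Sun 18:00 end Spin Fusion → 1
Sun 20:00 end HIIT Lab → 0
Peak is 3, at Sun 14:00 (Pilates Flow, Spin Fusion, Yoga Basics).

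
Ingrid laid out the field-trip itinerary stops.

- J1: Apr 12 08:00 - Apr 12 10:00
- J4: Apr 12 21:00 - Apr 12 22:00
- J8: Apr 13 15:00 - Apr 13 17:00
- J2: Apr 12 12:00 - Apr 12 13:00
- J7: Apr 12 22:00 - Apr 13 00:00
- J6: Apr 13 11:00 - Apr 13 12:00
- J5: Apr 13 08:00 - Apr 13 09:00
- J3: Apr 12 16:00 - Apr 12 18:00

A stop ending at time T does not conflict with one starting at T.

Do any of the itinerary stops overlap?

No

Sorted by start: J1, J2, J3, J4, J7, J5, J6, J8.
J2 starts after J1 ends; J1 is clear from here.
J3 starts after J2 ends; J2 is clear from here.
J4 starts after J3 ends; J3 is clear from here.
J7 starts exactly when J4 ends (back-to-back, no overlap); J4 is clear from here.
J5 starts after J7 ends; J7 is clear from here.
J6 starts after J5 ends; J5 is clear from here.
J8 starts after J6 ends.
Every pair is clear; the schedule has no overlaps.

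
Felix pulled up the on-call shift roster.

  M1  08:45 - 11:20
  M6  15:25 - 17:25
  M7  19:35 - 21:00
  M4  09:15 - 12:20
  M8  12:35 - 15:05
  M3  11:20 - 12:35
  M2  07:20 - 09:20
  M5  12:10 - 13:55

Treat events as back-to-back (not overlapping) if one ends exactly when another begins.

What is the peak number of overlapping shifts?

3

Sort all start/end points and keep a running count:
07:20 start M2 → 1
08:45 start M1 → 2
09:15 start M4 → 3
09:20 end M2 → 2
11:20 end M1 → 1
11:20 start M3 → 2
12:10 start M5 → 3
12:20 end M4 → 2
12:35 end M3 → 1
12:35 start M8 → 2
13:55 end M5 → 1
15:05 end M8 → 0
15:25 start M6 → 1
17:25 end M6 → 0
19:35 start M7 → 1
21:00 end M7 → 0
Peak is 3, at 09:15 (M1, M2, M4).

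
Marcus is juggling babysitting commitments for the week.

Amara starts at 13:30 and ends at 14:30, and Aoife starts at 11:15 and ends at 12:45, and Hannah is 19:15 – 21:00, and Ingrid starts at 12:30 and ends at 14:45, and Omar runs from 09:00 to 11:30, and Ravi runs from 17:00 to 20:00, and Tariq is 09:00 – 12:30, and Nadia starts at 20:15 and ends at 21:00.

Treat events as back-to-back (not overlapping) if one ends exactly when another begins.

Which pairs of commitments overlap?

Amara & Ingrid, Aoife & Ingrid, Aoife & Omar, Aoife & Tariq, Hannah & Nadia, Hannah & Ravi, Omar & Tariq

Sorted by start: Omar, Tariq, Aoife, Ingrid, Amara, Ravi, Hannah, Nadia.
Tariq starts before Omar ends → Omar and Tariq overlap.
Aoife starts before Omar ends → Omar and Aoife overlap.
Ingrid starts after Omar ends; Omar is clear from here.
Aoife starts before Tariq ends → Tariq and Aoife overlap.
Ingrid starts exactly when Tariq ends (back-to-back, no overlap); Tariq is clear from here.
Ingrid starts before Aoife ends → Aoife and Ingrid overlap.
Amara starts after Aoife ends; Aoife is clear from here.
Amara starts before Ingrid ends → Ingrid and Amara overlap.
Ravi starts after Ingrid ends; Ingrid is clear from here.
Ravi starts after Amara ends; Amara is clear from here.
Hannah starts before Ravi ends → Ravi and Hannah overlap.
Nadia starts after Ravi ends.
Nadia starts before Hannah ends → Hannah and Nadia overlap.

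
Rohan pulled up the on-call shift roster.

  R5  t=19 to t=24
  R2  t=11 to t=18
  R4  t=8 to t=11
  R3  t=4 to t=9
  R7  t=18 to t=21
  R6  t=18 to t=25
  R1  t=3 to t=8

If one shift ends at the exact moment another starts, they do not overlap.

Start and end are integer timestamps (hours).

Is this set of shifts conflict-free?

No

Check each pair: they overlap iff neither finishes before the other starts.
Sorted by start: R1, R3, R4, R2, R6, R7, R5.
R3 starts before R1 ends → R1 and R3 overlap.
That's a conflict, so the schedule is not conflict-free.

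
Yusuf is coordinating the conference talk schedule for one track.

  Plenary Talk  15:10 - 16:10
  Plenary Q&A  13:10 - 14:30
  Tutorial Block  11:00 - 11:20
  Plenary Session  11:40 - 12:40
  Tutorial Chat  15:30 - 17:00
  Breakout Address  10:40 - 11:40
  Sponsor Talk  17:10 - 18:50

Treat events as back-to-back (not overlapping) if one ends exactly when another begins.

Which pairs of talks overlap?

Sorted by start: Breakout Address, Tutorial Block, Plenary Session, Plenary Q&A, Plenary Talk, Tutorial Chat, Sponsor Talk.
Tutorial Block starts before Breakout Address ends → Breakout Address and Tutorial Block overlap.
Plenary Session starts exactly when Breakout Address ends (back-to-back, no overlap); Breakout Address is clear from here.
Plenary Session starts after Tutorial Block ends; Tutorial Block is clear from here.
Plenary Q&A starts after Plenary Session ends; Plenary Session is clear from here.
Plenary Talk starts after Plenary Q&A ends; Plenary Q&A is clear from here.
Tutorial Chat starts before Plenary Talk ends → Plenary Talk and Tutorial Chat overlap.
Sponsor Talk starts after Plenary Talk ends.
Sponsor Talk starts after Tutorial Chat ends.

Breakout Address & Tutorial Block, Plenary Talk & Tutorial Chat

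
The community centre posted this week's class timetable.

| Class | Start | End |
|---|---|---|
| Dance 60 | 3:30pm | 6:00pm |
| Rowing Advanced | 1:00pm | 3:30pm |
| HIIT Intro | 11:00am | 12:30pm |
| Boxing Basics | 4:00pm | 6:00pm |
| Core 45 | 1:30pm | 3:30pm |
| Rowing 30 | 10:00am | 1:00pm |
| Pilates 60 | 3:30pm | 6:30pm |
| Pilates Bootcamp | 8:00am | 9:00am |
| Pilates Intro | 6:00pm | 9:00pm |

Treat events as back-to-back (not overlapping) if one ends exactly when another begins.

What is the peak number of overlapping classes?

3

Sort all start/end points and keep a running count:
8:00am start Pilates Bootcamp → 1
9:00am end Pilates Bootcamp → 0
10:00am start Rowing 30 → 1
11:00am start HIIT Intro → 2
12:30pm end HIIT Intro → 1
1:00pm end Rowing 30 → 0
1:00pm start Rowing Advanced → 1
1:30pm start Core 45 → 2
3:30pm end Core 45 → 1
3:30pm end Rowing Advanced → 0
3:30pm start Dance 60 → 1
3:30pm start Pilates 60 → 2
4:00pm start Boxing Basics → 3
6:00pm end Boxing Basics → 2
6:00pm end Dance 60 → 1
6:00pm start Pilates Intro → 2
6:30pm end Pilates 60 → 1
9:00pm end Pilates Intro → 0
Peak is 3, at 4:00pm (Boxing Basics, Dance 60, Pilates 60).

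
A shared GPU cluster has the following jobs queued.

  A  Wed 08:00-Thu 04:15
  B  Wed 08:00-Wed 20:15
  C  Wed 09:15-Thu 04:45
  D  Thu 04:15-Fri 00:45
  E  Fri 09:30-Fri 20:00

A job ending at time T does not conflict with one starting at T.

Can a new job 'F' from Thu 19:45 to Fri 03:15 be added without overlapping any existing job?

No — it overlaps D

A: ends Thu 04:15 at or before F starts Thu 19:45 → clear.
B: ends Wed 20:15 at or before F starts Thu 19:45 → clear.
C: ends Thu 04:45 at or before F starts Thu 19:45 → clear.
D: starts Thu 04:15 before F ends Fri 03:15, and ends Fri 00:45 after F starts Thu 19:45 → overlap.
E: starts Fri 09:30 at or after F ends Fri 03:15 → clear.
F overlaps D.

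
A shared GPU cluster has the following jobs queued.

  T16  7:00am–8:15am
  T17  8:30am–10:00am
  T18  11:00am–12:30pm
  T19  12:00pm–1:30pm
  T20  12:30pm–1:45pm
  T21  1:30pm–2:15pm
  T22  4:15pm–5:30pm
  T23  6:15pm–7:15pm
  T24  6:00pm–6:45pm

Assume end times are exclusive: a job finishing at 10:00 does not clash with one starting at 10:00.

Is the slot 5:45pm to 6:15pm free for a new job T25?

T16: ends 8:15am at or before T25 starts 5:45pm → clear.
T17: ends 10:00am at or before T25 starts 5:45pm → clear.
T18: ends 12:30pm at or before T25 starts 5:45pm → clear.
T19: ends 1:30pm at or before T25 starts 5:45pm → clear.
T20: ends 1:45pm at or before T25 starts 5:45pm → clear.
T21: ends 2:15pm at or before T25 starts 5:45pm → clear.
T22: ends 5:30pm at or before T25 starts 5:45pm → clear.
T24: starts 6:00pm before T25 ends 6:15pm, and ends 6:45pm after T25 starts 5:45pm → overlap.
T23: starts 6:15pm at or after T25 ends 6:15pm → clear.
T25 overlaps T24.

No — it overlaps T24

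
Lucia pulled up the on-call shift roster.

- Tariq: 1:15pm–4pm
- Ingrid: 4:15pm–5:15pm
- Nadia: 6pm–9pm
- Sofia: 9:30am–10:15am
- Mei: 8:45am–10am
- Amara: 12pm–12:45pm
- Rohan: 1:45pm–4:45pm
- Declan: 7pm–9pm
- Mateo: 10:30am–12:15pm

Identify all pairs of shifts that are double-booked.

Two intervals overlap when each starts before the other ends.
Sorted by start: Mei, Sofia, Mateo, Amara, Tariq, Rohan, Ingrid, Nadia, Declan.
Sofia starts before Mei ends → Mei and Sofia overlap.
Mateo starts after Mei ends, so Mei has no further overlaps.
Mateo starts after Sofia ends, so Sofia has no further overlaps.
Amara starts before Mateo ends → Mateo and Amara overlap.
Tariq starts after Mateo ends, so Mateo has no further overlaps.
Tariq starts after Amara ends, so Amara has no further overlaps.
Rohan starts before Tariq ends → Tariq and Rohan overlap.
Ingrid starts after Tariq ends, so Tariq has no further overlaps.
Ingrid starts before Rohan ends → Rohan and Ingrid overlap.
Nadia starts after Rohan ends, so Rohan has no further overlaps.
Nadia starts after Ingrid ends, so Ingrid has no further overlaps.
Declan starts before Nadia ends → Nadia and Declan overlap.

Amara & Mateo, Declan & Nadia, Ingrid & Rohan, Mei & Sofia, Rohan & Tariq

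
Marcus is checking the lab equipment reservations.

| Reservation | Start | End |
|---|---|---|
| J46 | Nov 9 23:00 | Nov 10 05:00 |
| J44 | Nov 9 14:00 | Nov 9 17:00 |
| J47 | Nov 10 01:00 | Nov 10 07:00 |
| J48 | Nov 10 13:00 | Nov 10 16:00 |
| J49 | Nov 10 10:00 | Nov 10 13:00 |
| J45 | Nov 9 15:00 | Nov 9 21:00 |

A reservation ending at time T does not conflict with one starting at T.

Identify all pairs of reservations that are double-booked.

J44 & J45, J46 & J47

Sorted by start: J44, J45, J46, J47, J49, J48.
J45 starts before J44 ends → J44 and J45 overlap.
J46 starts after J44 ends; J44 is clear from here.
J46 starts after J45 ends; J45 is clear from here.
J47 starts before J46 ends → J46 and J47 overlap.
J49 starts after J46 ends; J46 is clear from here.
J49 starts after J47 ends; J47 is clear from here.
J48 starts exactly when J49 ends (back-to-back, no overlap).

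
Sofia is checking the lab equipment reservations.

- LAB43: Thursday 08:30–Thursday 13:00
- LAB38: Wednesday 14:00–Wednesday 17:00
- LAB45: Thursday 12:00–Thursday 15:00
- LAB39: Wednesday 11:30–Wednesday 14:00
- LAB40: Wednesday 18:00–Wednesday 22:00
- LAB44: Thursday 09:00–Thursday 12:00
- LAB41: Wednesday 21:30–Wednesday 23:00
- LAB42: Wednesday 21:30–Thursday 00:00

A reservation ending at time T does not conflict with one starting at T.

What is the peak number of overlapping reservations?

Sort all start/end points and keep a running count:
Wednesday 11:30 start LAB39 → 1
Wednesday 14:00 end LAB39 → 0
Wednesday 14:00 start LAB38 → 1
Wednesday 17:00 end LAB38 → 0
Wednesday 18:00 start LAB40 → 1
Wednesday 21:30 start LAB41 → 2
Wednesday 21:30 start LAB42 → 3
Wednesday 22:00 end LAB40 → 2
Wednesday 23:00 end LAB41 → 1
Thursday 00:00 end LAB42 → 0
Thursday 08:30 start LAB43 → 1
Thursday 09:00 start LAB44 → 2
Thursday 12:00 end LAB44 → 1
Thursday 12:00 start LAB45 → 2
Thursday 13:00 end LAB43 → 1
Thursday 15:00 end LAB45 → 0
Peak is 3, at Wednesday 21:30 (LAB40, LAB41, LAB42).

3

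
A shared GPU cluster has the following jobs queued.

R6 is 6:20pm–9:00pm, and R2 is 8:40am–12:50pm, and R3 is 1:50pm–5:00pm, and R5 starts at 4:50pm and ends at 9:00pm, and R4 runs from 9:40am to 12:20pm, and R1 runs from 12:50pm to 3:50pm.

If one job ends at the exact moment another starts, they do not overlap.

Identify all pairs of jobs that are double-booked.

R1 & R3, R2 & R4, R3 & R5, R5 & R6

Sorted by start: R2, R4, R1, R3, R5, R6.
R4 starts before R2 ends → R2 and R4 overlap.
R1 starts exactly when R2 ends (back-to-back, no overlap), so R2 has no further overlaps.
R1 starts after R4 ends, so R4 has no further overlaps.
R3 starts before R1 ends → R1 and R3 overlap.
R5 starts after R1 ends, so R1 has no further overlaps.
R5 starts before R3 ends → R3 and R5 overlap.
R6 starts after R3 ends.
R6 starts before R5 ends → R5 and R6 overlap.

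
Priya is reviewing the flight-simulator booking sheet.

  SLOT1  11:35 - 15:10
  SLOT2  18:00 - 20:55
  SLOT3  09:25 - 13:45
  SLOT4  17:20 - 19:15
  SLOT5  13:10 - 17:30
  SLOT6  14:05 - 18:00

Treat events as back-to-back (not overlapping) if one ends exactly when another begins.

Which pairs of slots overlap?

Sorted by start: SLOT3, SLOT1, SLOT5, SLOT6, SLOT4, SLOT2.
SLOT1 starts before SLOT3 ends → SLOT3 and SLOT1 overlap.
SLOT5 starts before SLOT3 ends → SLOT3 and SLOT5 overlap.
SLOT6 starts after SLOT3 ends — done with SLOT3.
SLOT5 starts before SLOT1 ends → SLOT1 and SLOT5 overlap.
SLOT6 starts before SLOT1 ends → SLOT1 and SLOT6 overlap.
SLOT4 starts after SLOT1 ends — done with SLOT1.
SLOT6 starts before SLOT5 ends → SLOT5 and SLOT6 overlap.
SLOT4 starts before SLOT5 ends → SLOT5 and SLOT4 overlap.
SLOT2 starts after SLOT5 ends.
SLOT4 starts before SLOT6 ends → SLOT6 and SLOT4 overlap.
SLOT2 starts exactly when SLOT6 ends (back-to-back, no overlap).
SLOT2 starts before SLOT4 ends → SLOT4 and SLOT2 overlap.

SLOT1 & SLOT3, SLOT1 & SLOT5, SLOT1 & SLOT6, SLOT2 & SLOT4, SLOT3 & SLOT5, SLOT4 & SLOT5, SLOT4 & SLOT6, SLOT5 & SLOT6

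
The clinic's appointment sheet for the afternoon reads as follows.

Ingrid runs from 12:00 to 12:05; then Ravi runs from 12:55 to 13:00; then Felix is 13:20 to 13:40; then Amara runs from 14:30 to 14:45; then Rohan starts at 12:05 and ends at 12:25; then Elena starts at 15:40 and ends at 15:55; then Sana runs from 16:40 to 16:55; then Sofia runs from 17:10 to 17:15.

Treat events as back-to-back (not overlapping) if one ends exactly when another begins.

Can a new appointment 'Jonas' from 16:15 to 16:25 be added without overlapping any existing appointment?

Ingrid: ends 12:05 at or before Jonas starts 16:15 → clear.
Rohan: ends 12:25 at or before Jonas starts 16:15 → clear.
Ravi: ends 13:00 at or before Jonas starts 16:15 → clear.
Felix: ends 13:40 at or before Jonas starts 16:15 → clear.
Amara: ends 14:45 at or before Jonas starts 16:15 → clear.
Elena: ends 15:55 at or before Jonas starts 16:15 → clear.
Sana: starts 16:40 at or after Jonas ends 16:25 → clear.
Sofia: starts 17:10 at or after Jonas ends 16:25 → clear.

Yes — the slot is free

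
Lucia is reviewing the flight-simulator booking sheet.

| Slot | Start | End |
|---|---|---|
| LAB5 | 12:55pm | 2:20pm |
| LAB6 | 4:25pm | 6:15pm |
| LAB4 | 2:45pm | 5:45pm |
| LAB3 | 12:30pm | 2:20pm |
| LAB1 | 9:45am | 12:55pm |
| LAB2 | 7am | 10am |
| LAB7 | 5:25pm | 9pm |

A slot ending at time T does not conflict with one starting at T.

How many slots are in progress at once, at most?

Sort all start/end points and keep a running count:
7am start LAB2 → 1
9:45am start LAB1 → 2
10am end LAB2 → 1
12:30pm start LAB3 → 2
12:55pm end LAB1 → 1
12:55pm start LAB5 → 2
2:20pm end LAB3 → 1
2:20pm end LAB5 → 0
2:45pm start LAB4 → 1
4:25pm start LAB6 → 2
5:25pm start LAB7 → 3
5:45pm end LAB4 → 2
6:15pm end LAB6 → 1
9pm end LAB7 → 0
Peak is 3, at 5:25pm (LAB4, LAB6, LAB7).

3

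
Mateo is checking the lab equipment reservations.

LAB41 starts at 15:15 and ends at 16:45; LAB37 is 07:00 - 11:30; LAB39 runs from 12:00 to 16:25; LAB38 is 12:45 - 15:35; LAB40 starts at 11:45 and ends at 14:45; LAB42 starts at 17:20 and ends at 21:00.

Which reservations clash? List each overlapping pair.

Check each pair: they overlap iff neither finishes before the other starts.
Sorted by start: LAB37, LAB40, LAB39, LAB38, LAB41, LAB42.
LAB40 starts after LAB37 ends — done with LAB37.
LAB39 starts before LAB40 ends → LAB40 and LAB39 overlap.
LAB38 starts before LAB40 ends → LAB40 and LAB38 overlap.
LAB41 starts after LAB40 ends — done with LAB40.
LAB38 starts before LAB39 ends → LAB39 and LAB38 overlap.
LAB41 starts before LAB39 ends → LAB39 and LAB41 overlap.
LAB42 starts after LAB39 ends.
LAB41 starts before LAB38 ends → LAB38 and LAB41 overlap.
LAB42 starts after LAB38 ends.
LAB42 starts after LAB41 ends.

LAB38 & LAB39, LAB38 & LAB40, LAB38 & LAB41, LAB39 & LAB40, LAB39 & LAB41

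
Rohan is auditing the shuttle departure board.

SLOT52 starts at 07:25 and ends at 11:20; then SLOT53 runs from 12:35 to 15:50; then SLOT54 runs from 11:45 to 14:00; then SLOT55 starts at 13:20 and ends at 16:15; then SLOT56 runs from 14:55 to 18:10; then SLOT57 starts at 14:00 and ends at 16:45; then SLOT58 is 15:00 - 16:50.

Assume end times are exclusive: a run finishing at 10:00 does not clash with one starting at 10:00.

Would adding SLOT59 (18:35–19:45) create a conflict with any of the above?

No — it doesn't clash with anything

SLOT52: ends 11:20 at or before SLOT59 starts 18:35 → clear.
SLOT54: ends 14:00 at or before SLOT59 starts 18:35 → clear.
SLOT53: ends 15:50 at or before SLOT59 starts 18:35 → clear.
SLOT55: ends 16:15 at or before SLOT59 starts 18:35 → clear.
SLOT57: ends 16:45 at or before SLOT59 starts 18:35 → clear.
SLOT56: ends 18:10 at or before SLOT59 starts 18:35 → clear.
SLOT58: ends 16:50 at or before SLOT59 starts 18:35 → clear.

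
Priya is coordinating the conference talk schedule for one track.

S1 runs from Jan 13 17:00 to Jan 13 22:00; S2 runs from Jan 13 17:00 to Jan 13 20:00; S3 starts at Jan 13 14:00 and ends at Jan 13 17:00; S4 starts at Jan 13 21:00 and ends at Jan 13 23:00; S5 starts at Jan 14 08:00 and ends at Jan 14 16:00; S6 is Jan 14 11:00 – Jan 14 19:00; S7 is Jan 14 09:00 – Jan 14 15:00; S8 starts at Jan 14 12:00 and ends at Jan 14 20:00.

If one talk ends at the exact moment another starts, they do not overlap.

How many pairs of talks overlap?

8

Sorted by start: S3, S1, S2, S4, S5, S7, S6, S8.
S1 starts exactly when S3 ends (back-to-back, no overlap), so S3 has no further overlaps.
S2 starts before S1 ends → S1 and S2 overlap.
S4 starts before S1 ends → S1 and S4 overlap.
S5 starts after S1 ends, so S1 has no further overlaps.
S4 starts after S2 ends, so S2 has no further overlaps.
S5 starts after S4 ends, so S4 has no further overlaps.
S7 starts before S5 ends → S5 and S7 overlap.
S6 starts before S5 ends → S5 and S6 overlap.
S8 starts before S5 ends → S5 and S8 overlap.
S6 starts before S7 ends → S7 and S6 overlap.
S8 starts before S7 ends → S7 and S8 overlap.
S8 starts before S6 ends → S6 and S8 overlap.
Overlapping pairs: S1 & S2, S1 & S4, S5 & S6, S5 & S7, S5 & S8, S6 & S7, S6 & S8, S7 & S8 — 8 in total.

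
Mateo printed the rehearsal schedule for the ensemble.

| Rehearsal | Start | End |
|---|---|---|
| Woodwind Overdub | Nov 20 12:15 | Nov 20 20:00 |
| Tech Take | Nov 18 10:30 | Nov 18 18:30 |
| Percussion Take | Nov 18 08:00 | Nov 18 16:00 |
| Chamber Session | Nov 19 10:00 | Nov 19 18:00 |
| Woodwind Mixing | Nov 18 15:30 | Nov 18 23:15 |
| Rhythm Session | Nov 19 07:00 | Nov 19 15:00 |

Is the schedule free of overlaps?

Sorted by start: Percussion Take, Tech Take, Woodwind Mixing, Rhythm Session, Chamber Session, Woodwind Overdub.
Tech Take starts before Percussion Take ends → Percussion Take and Tech Take overlap.
That's a conflict, so the schedule is not conflict-free.

No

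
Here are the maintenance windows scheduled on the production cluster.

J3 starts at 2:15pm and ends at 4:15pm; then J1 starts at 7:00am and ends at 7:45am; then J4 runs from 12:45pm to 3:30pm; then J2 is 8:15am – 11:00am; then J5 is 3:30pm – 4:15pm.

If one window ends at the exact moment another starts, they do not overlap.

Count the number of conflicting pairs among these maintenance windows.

Sorted by start: J1, J2, J4, J3, J5.
J2 starts after J1 ends, so nothing later overlaps J1 either.
J4 starts after J2 ends, so nothing later overlaps J2 either.
J3 starts before J4 ends → J4 and J3 overlap.
J5 starts exactly when J4 ends (back-to-back, no overlap).
J5 starts before J3 ends → J3 and J5 overlap.
Overlapping pairs: J3 & J4, J3 & J5 — 2 in total.

2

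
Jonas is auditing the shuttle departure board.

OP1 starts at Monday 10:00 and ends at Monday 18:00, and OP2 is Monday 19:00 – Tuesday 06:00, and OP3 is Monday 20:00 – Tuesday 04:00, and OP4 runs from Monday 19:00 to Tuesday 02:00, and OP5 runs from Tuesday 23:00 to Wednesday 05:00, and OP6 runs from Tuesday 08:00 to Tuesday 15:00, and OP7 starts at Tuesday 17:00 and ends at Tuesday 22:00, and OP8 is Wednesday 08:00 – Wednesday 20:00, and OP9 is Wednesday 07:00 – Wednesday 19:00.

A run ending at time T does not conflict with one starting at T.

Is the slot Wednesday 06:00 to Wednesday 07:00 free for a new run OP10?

Yes — the slot is free

OP1: ends Monday 18:00 at or before OP10 starts Wednesday 06:00 → clear.
OP2: ends Tuesday 06:00 at or before OP10 starts Wednesday 06:00 → clear.
OP4: ends Tuesday 02:00 at or before OP10 starts Wednesday 06:00 → clear.
OP3: ends Tuesday 04:00 at or before OP10 starts Wednesday 06:00 → clear.
OP6: ends Tuesday 15:00 at or before OP10 starts Wednesday 06:00 → clear.
OP7: ends Tuesday 22:00 at or before OP10 starts Wednesday 06:00 → clear.
OP5: ends Wednesday 05:00 at or before OP10 starts Wednesday 06:00 → clear.
OP9: starts Wednesday 07:00 at or after OP10 ends Wednesday 07:00 → clear.
OP8: starts Wednesday 08:00 at or after OP10 ends Wednesday 07:00 → clear.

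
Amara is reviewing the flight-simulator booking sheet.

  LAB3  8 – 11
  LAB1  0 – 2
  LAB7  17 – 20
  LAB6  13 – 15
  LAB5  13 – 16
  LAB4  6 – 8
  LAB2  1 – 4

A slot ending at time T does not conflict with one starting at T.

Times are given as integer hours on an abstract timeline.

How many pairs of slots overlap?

2

Two intervals overlap when each starts before the other ends.
Sorted by start: LAB1, LAB2, LAB4, LAB3, LAB5, LAB6, LAB7.
LAB2 starts before LAB1 ends → LAB1 and LAB2 overlap.
LAB4 starts after LAB1 ends — done with LAB1.
LAB4 starts after LAB2 ends — done with LAB2.
LAB3 starts exactly when LAB4 ends (back-to-back, no overlap) — done with LAB4.
LAB5 starts after LAB3 ends — done with LAB3.
LAB6 starts before LAB5 ends → LAB5 and LAB6 overlap.
LAB7 starts after LAB5 ends.
LAB7 starts after LAB6 ends.
Overlapping pairs: LAB1 & LAB2, LAB5 & LAB6 — 2 in total.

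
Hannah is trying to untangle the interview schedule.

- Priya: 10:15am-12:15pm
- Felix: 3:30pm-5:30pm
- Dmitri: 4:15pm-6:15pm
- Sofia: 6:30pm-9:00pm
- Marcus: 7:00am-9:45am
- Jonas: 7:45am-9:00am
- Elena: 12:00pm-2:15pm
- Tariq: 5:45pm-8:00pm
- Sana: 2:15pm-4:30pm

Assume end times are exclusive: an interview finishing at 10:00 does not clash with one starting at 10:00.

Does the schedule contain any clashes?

Sorted by start: Marcus, Jonas, Priya, Elena, Sana, Felix, Dmitri, Tariq, Sofia.
Jonas starts before Marcus ends → Marcus and Jonas overlap.
That's a conflict, so the schedule is not conflict-free.

Yes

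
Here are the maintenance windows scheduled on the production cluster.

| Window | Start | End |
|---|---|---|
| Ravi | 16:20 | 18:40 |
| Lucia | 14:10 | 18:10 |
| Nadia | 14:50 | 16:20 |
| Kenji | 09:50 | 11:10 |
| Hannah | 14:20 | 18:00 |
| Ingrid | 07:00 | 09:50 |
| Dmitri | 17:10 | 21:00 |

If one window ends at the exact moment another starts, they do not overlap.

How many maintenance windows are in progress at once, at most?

4

Walk through starts and ends in time order (an end at T is processed before a start at T):
07:00 start Ingrid → 1
09:50 end Ingrid → 0
09:50 start Kenji → 1
11:10 end Kenji → 0
14:10 start Lucia → 1
14:20 start Hannah → 2
14:50 start Nadia → 3
16:20 end Nadia → 2
16:20 start Ravi → 3
17:10 start Dmitri → 4
18:00 end Hannah → 3
18:10 end Lucia → 2
18:40 end Ravi → 1
21:00 end Dmitri → 0
Peak is 4, at 17:10 (Dmitri, Hannah, Lucia, Ravi).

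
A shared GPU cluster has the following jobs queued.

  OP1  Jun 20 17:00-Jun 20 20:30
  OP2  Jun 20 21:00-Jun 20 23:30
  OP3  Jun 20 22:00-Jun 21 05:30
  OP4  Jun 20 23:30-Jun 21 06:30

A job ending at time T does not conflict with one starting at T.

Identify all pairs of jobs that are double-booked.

OP2 & OP3, OP3 & OP4

Sorted by start: OP1, OP2, OP3, OP4.
OP2 starts after OP1 ends; OP1 is clear from here.
OP3 starts before OP2 ends → OP2 and OP3 overlap.
OP4 starts exactly when OP2 ends (back-to-back, no overlap).
OP4 starts before OP3 ends → OP3 and OP4 overlap.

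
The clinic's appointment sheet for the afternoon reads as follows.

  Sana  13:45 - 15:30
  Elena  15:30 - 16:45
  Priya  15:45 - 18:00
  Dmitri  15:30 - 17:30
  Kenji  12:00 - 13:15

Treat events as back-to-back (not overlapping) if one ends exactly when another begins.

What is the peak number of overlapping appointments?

3

Sort all start/end points and keep a running count:
12:00 start Kenji → 1
13:15 end Kenji → 0
13:45 start Sana → 1
15:30 end Sana → 0
15:30 start Dmitri → 1
15:30 start Elena → 2
15:45 start Priya → 3
16:45 end Elena → 2
17:30 end Dmitri → 1
18:00 end Priya → 0
Peak is 3, at 15:45 (Dmitri, Elena, Priya).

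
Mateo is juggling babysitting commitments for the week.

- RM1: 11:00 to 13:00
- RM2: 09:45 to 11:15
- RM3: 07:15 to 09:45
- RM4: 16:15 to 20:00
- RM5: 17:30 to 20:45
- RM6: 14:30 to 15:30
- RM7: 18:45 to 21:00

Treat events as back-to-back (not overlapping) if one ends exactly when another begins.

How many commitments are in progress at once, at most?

3

Walk through starts and ends in time order (an end at T is processed before a start at T):
07:15 start RM3 → 1
09:45 end RM3 → 0
09:45 start RM2 → 1
11:00 start RM1 → 2
11:15 end RM2 → 1
13:00 end RM1 → 0
14:30 start RM6 → 1
15:30 end RM6 → 0
16:15 start RM4 → 1
17:30 start RM5 → 2
18:45 start RM7 → 3
20:00 end RM4 → 2
20:45 end RM5 → 1
21:00 end RM7 → 0
Peak is 3, at 18:45 (RM4, RM5, RM7).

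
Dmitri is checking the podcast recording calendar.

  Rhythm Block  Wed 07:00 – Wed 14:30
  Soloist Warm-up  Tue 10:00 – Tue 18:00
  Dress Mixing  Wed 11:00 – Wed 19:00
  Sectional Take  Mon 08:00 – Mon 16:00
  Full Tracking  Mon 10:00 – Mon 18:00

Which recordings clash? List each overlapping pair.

Dress Mixing & Rhythm Block, Full Tracking & Sectional Take

Sorted by start: Sectional Take, Full Tracking, Soloist Warm-up, Rhythm Block, Dress Mixing.
Full Tracking starts before Sectional Take ends → Sectional Take and Full Tracking overlap.
Soloist Warm-up starts after Sectional Take ends; Sectional Take is clear from here.
Soloist Warm-up starts after Full Tracking ends; Full Tracking is clear from here.
Rhythm Block starts after Soloist Warm-up ends; Soloist Warm-up is clear from here.
Dress Mixing starts before Rhythm Block ends → Rhythm Block and Dress Mixing overlap.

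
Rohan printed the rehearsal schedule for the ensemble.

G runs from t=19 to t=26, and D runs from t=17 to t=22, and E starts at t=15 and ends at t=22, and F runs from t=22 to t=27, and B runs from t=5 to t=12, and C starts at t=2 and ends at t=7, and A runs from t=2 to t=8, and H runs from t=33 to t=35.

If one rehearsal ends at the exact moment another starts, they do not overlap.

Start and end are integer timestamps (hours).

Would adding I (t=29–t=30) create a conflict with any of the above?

No — it doesn't clash with anything

A: ends t=8 at or before I starts t=29 → clear.
C: ends t=7 at or before I starts t=29 → clear.
B: ends t=12 at or before I starts t=29 → clear.
E: ends t=22 at or before I starts t=29 → clear.
D: ends t=22 at or before I starts t=29 → clear.
G: ends t=26 at or before I starts t=29 → clear.
F: ends t=27 at or before I starts t=29 → clear.
H: starts t=33 at or after I ends t=30 → clear.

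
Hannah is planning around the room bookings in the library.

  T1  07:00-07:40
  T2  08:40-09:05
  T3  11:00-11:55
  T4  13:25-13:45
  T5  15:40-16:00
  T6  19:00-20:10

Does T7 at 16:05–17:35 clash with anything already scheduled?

T1: ends 07:40 at or before T7 starts 16:05 → clear.
T2: ends 09:05 at or before T7 starts 16:05 → clear.
T3: ends 11:55 at or before T7 starts 16:05 → clear.
T4: ends 13:45 at or before T7 starts 16:05 → clear.
T5: ends 16:00 at or before T7 starts 16:05 → clear.
T6: starts 19:00 at or after T7 ends 17:35 → clear.

No — it doesn't clash with anything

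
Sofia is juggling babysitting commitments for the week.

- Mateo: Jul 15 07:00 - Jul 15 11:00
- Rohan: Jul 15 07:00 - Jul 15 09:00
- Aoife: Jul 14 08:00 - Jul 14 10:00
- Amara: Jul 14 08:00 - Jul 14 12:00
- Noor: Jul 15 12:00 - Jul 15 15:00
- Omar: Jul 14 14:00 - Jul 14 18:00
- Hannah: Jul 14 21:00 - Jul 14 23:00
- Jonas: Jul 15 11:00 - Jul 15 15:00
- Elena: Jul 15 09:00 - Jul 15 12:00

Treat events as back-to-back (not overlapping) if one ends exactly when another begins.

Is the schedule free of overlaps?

Check each pair: they overlap iff neither finishes before the other starts.
Sorted by start: Amara, Aoife, Omar, Hannah, Mateo, Rohan, Elena, Jonas, Noor.
Aoife starts before Amara ends → Amara and Aoife overlap.
That's a conflict, so the schedule is not conflict-free.

No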